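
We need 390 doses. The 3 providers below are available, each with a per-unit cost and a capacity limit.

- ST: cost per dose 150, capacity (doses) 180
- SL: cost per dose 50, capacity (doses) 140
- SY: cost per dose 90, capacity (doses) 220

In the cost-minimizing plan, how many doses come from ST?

30

Use providers in increasing cost order.
Take 140 from SL at 50 ; need 250 more.
SY at 90: take all 220 doses ; 30 still needed.
Take 30 from ST at 150 to finish.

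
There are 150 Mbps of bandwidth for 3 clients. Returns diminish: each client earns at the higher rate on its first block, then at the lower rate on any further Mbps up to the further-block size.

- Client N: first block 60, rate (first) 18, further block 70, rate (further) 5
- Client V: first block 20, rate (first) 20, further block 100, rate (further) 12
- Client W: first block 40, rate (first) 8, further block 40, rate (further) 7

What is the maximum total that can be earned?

Treat each block as its own option and order by rate: Client V/first 20 > Client N/first 18 > Client V/second 12 > Client W/first 8 > Client W/second 7 > Client N/second 5.
Client V first at 20: fill all 20 ; 130 left.
Client N/first (18): +60 ; 70 left.
70 remain; put them into Client V second at 12.
Total = 20×20 + 18×60 + 12×70 = 2320.

2320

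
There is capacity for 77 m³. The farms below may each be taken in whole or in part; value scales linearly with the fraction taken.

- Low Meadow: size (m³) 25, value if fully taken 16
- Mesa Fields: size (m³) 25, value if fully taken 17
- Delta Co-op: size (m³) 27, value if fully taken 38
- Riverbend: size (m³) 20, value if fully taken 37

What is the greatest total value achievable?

Best value per unit of size first: Riverbend 37/20≈1.85, Delta Co-op 38/27≈1.41, Mesa Fields 17/25≈0.68, Low Meadow 16/25≈0.64.
Take all of Riverbend (20 m³, value 37) ; 57 m³ left.
Take all of Delta Co-op (27 m³, value 38) ; 30 m³ left.
All 25 m³ of Mesa Fields fit (value 17) ; 5 remain.
5 m³ left: a 5/25 share of Low Meadow gives 16×5/25 = 3.2.
Total value = 95.2.

95.2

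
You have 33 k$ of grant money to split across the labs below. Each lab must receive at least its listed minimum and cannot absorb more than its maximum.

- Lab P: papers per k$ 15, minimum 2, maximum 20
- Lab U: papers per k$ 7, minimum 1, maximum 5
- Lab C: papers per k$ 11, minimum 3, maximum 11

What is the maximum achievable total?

435

Meeting every minimum uses 2+1+3 = 6 k$, leaving 27.
Highest papers per k$ first: Lab P 15 > Lab C 11 > Lab U 7.
Give Lab P 18 more to hit its cap of 20 — 9 left.
Give Lab C 8 more to hit its cap of 11 — 1 left.
Only 1 left; Lab U takes them to reach 2.
Total = 15×20 + 7×2 + 11×11 = 435.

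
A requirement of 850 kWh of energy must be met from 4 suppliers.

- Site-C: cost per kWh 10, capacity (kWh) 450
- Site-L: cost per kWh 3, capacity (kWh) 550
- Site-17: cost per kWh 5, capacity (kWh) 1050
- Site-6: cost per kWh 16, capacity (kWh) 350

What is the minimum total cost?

Cheapest first:
Site-L (3): use full 550 — 300 kWh to go.
Take 300 from Site-17 at 5 to finish.
Site-C, Site-6: unused.
Cost = 550×3 + 300×5 = 3150.

3150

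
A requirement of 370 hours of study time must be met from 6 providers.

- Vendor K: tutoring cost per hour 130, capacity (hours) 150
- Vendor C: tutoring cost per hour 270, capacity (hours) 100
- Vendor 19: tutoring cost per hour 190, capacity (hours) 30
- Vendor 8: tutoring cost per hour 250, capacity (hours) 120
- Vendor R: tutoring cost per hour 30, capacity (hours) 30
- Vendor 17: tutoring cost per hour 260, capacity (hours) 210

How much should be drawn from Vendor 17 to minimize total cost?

40

Use providers in increasing cost order.
Take 30 from Vendor R at 30 ; need 340 more.
Vendor K at 130: take all 150 hours ; 190 still needed.
Vendor 19 at 190: take all 30 hours ; 160 still needed.
Vendor 8 at 250: take all 120 hours ; 40 still needed.
Vendor 17 (260): take the remaining 40 ; done.
Vendor C: unused.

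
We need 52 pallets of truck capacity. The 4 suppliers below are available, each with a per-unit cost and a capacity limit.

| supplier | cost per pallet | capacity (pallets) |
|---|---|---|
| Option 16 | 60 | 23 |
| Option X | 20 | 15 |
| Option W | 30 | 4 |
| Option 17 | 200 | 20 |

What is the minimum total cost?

3800

Cheapest first:
Option X at 20: take all 15 pallets → 37 still needed.
Option W at 30: take all 4 pallets → 33 still needed.
Take 23 from Option 16 at 60 → need 10 more.
Option 17 at 200: take 10 of its 20 → requirement met.
Cost = 15×20 + 4×30 + 23×60 + 10×200 = 3800.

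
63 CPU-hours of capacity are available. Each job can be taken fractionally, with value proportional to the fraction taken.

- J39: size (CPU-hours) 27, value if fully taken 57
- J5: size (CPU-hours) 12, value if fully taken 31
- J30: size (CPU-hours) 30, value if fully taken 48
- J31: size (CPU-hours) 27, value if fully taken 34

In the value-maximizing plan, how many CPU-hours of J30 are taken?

24

Sort by value density: J5 31/12≈2.58, J39 57/27≈2.11, J30 48/30≈1.6, J31 34/27≈1.26.
All 12 CPU-hours of J5 fit (value 31) → 51 remain.
All 27 CPU-hours of J39 fit (value 57) → 24 remain.
Fill the last 24 CPU-hours with part of J30: 24/30 of it earns 38.4.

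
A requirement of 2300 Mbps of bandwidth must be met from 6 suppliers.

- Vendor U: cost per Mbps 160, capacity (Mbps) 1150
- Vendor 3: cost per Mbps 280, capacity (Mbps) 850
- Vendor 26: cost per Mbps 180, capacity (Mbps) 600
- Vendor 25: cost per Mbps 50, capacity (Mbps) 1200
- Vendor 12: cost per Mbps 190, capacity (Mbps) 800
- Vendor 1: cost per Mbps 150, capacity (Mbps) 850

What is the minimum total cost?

Fill from the cheapest supplier first.
Vendor 25 at 50: take all 1200 Mbps — 1100 still needed.
Vendor 1 at 150: take all 850 Mbps — 250 still needed.
Vendor U (160): take the remaining 250 — done.
Vendor 26, Vendor 12, Vendor 3: unused.
Cost = 1200×50 + 850×150 + 250×160 = 227500.

227500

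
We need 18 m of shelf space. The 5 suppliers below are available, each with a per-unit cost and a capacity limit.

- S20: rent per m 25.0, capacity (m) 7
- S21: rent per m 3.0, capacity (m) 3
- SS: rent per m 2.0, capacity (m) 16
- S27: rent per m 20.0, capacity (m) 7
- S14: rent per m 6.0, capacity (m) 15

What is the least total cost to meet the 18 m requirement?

38

Fill from the cheapest supplier first.
SS (2.0): use full 16 — 2 m to go.
S21 (3.0): take the remaining 2 — done.
S14, S27, S20: unused.
Cost = 16×2.0 + 2×3.0 = 38.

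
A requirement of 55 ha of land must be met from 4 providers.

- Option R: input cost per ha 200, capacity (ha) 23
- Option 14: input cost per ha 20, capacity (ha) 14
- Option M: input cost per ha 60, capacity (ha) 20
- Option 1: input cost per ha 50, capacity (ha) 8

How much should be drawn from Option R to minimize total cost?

Use providers in increasing cost order.
Take 14 from Option 14 at 20 — need 41 more.
Take 8 from Option 1 at 50 — need 33 more.
Take 20 from Option M at 60 — need 13 more.
Option R (200): take the remaining 13 — done.

13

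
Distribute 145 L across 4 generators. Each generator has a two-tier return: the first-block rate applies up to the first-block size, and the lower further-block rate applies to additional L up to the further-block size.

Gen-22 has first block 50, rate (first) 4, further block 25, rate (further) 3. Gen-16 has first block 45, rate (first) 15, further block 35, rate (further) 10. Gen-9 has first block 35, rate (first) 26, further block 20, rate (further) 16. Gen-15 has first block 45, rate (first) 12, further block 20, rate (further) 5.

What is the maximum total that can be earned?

Rank every tier by rate: Gen-9/first 26 > Gen-9/second 16 > Gen-16/first 15 > Gen-15/first 12 > Gen-16/second 10 > Gen-15/second 5 > Gen-22/first 4 > Gen-22/second 3.
Gen-9/first (26): +35 → 110 left.
Gen-9 second at 16: fill all 20 → 90 left.
Gen-16 first at 15: fill all 45 → 45 left.
Fill Gen-15 first block (45 at 12) → 0 left.
Total = 26×35 + 16×20 + 15×45 + 12×45 = 2445.

2445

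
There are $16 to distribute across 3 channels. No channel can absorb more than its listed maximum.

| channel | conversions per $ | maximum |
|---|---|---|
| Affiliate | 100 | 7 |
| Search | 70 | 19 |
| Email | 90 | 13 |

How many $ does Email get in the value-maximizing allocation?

Order the channels by conversions per $: Affiliate 100 > Email 90 > Search 70.
Affiliate takes 7 to reach its cap of 7 → 9 left.
Only 9 left; Email takes them to reach 9.

9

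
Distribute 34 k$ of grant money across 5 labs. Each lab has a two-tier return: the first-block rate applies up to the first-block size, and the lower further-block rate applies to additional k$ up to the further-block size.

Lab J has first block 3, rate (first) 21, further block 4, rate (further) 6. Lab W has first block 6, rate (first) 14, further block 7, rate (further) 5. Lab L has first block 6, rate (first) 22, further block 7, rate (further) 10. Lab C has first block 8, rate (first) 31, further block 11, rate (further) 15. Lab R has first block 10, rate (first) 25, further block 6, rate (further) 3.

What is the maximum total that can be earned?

798

Rank every tier by rate: Lab C/T1 31 > Lab R/T1 25 > Lab L/T1 22 > Lab J/T1 21 > Lab C/T2 15 > Lab W/T1 14 > Lab L/T2 10 > Lab J/T2 6 > Lab W/T2 5 > Lab R/T2 3.
Lab C/T1 (31): +8 ; 26 left.
Lab R/T1 (25): +10 ; 16 left.
Fill Lab L T1 block (6 at 22) ; 10 left.
Lab J T1 at 21: fill all 3 ; 7 left.
Lab C T2 at 15: only 7 left, fill 7.
Total = 31×8 + 25×10 + 22×6 + 21×3 + 15×7 = 798.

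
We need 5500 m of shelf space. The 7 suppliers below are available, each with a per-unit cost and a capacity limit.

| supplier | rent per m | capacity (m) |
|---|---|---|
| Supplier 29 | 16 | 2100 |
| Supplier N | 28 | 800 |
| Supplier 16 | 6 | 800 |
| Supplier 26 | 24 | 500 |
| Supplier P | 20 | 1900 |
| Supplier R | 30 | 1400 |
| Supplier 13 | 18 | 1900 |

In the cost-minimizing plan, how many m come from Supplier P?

Cheapest first:
Supplier 16 (6): use full 800 → 4700 m to go.
Supplier 29 (16): use full 2100 → 2600 m to go.
Take 1900 from Supplier 13 at 18 → need 700 more.
Take 700 from Supplier P at 20 to finish.
Supplier 26, Supplier N, Supplier R: unused.

700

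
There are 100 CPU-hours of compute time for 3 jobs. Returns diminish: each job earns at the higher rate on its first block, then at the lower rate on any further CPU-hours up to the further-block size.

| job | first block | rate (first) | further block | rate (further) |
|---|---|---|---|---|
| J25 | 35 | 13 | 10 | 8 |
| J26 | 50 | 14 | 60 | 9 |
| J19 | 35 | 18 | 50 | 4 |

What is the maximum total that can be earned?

Treat each block as its own option and order by rate: J19/first 18 > J26/first 14 > J25/first 13 > J26/second 9 > J25/second 8 > J19/second 4.
Fill J19 first block (35 at 18) → 65 left.
J26 first at 14: fill all 50 → 15 left.
J25/first: +15 of 35 at 13; pool empty.
Total = 18×35 + 14×50 + 13×15 = 1525.

1525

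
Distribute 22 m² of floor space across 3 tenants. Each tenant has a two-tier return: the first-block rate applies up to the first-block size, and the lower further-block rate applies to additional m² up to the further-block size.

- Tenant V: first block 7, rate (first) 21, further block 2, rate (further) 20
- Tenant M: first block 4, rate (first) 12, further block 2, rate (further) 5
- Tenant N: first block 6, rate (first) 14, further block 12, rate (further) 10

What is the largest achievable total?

349

Rank every tier by rate: Tenant V/tier1 21 > Tenant V/tier2 20 > Tenant N/tier1 14 > Tenant M/tier1 12 > Tenant N/tier2 10 > Tenant M/tier2 5.
Fill Tenant V tier1 block (7 at 21) — 15 left.
Tenant V tier2 at 20: fill all 2 — 13 left.
Fill Tenant N tier1 block (6 at 14) — 7 left.
Fill Tenant M tier1 block (4 at 12) — 3 left.
Tenant N tier2 at 10: only 3 left, fill 3.
Total = 21×7 + 20×2 + 14×6 + 12×4 + 10×3 = 349.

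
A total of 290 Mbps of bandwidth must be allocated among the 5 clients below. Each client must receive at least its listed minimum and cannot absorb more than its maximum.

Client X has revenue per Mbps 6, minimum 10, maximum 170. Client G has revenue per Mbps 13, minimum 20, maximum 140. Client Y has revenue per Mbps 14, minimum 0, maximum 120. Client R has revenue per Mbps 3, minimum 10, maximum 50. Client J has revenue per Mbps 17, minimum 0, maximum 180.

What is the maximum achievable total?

4390

Meeting every minimum uses 10+20+0+10+0 = 40 Mbps, leaving 250.
Order the clients by revenue per Mbps: Client J 17 > Client Y 14 > Client G 13 > Client X 6 > Client R 3.
Client J: +180 to 180 (cap) ; 70 left.
Only 70 left; Client Y takes them to reach 70.
Total = 6×10 + 13×20 + 14×70 + 3×10 + 17×180 = 4390.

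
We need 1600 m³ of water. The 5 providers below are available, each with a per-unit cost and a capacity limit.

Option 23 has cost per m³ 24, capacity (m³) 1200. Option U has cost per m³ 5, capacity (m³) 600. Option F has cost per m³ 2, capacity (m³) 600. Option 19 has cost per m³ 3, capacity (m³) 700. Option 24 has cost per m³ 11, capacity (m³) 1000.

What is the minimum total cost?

Cheapest first:
Option F at 2: take all 600 m³ ; 1000 still needed.
Option 19 (3): use full 700 ; 300 m³ to go.
Option U at 5: take 300 of its 600 ; requirement met.
Option 24, Option 23: unused.
Cost = 600×2 + 700×3 + 300×5 = 4800.

4800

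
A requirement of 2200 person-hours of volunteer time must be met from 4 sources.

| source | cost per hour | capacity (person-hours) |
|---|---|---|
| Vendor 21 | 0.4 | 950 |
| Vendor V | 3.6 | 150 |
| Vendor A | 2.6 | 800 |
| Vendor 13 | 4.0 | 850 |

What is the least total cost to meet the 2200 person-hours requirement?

4200

Fill from the cheapest source first.
Vendor 21 at 0.4: take all 950 person-hours ; 1250 still needed.
Vendor A (2.6): use full 800 ; 450 person-hours to go.
Take 150 from Vendor V at 3.6 ; need 300 more.
Vendor 13 (4.0): take the remaining 300 ; done.
Cost = 950×0.4 + 800×2.6 + 150×3.6 + 300×4.0 = 4200.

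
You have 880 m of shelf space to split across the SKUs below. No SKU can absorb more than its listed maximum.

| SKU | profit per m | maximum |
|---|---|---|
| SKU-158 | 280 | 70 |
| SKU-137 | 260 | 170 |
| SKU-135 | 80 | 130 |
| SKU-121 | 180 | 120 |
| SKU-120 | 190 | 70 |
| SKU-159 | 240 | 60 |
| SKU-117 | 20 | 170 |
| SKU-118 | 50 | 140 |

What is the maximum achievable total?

132900

Order the SKUs by profit per m: SKU-158 280 > SKU-137 260 > SKU-159 240 > SKU-120 190 > SKU-121 180 > SKU-135 80 > SKU-118 50 > SKU-117 20.
Give SKU-158 70 to hit its cap of 70 → 810 left.
SKU-137: +170 to 170 (cap) → 640 left.
Give SKU-159 60 to hit its cap of 60 → 580 left.
SKU-120 takes 70 to reach its cap of 70 → 510 left.
SKU-121: +120 to 120 (cap) → 390 left.
Give SKU-135 130 to hit its cap of 130 → 260 left.
SKU-118: +140 to 140 (cap) → 120 left.
SKU-117 has room for 170 but only 120 remain, so it gets 120.
Total = 280×70 + 260×170 + 80×130 + 180×120 + 190×70 + 240×60 + 20×120 + 50×140 = 132900.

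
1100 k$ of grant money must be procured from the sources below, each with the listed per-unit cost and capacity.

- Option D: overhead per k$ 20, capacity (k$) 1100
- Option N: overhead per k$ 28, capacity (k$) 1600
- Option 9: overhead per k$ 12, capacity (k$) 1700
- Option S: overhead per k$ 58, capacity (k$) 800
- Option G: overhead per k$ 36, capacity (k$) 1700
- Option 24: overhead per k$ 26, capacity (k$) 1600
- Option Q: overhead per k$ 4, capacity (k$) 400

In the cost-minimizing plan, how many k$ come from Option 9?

Use sources in increasing cost order.
Take 400 from Option Q at 4 → need 700 more.
Option 9 (12): take the remaining 700 → done.
Option D, Option 24, Option N, Option G, Option S: unused.

700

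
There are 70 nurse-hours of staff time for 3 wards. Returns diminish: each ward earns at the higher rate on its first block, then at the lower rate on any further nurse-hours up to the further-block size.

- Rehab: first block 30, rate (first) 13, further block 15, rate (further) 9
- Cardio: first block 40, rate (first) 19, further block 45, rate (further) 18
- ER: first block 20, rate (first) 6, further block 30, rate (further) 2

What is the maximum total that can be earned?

Rank every tier by rate: Cardio/tier1 19 > Cardio/tier2 18 > Rehab/tier1 13 > Rehab/tier2 9 > ER/tier1 6 > ER/tier2 2.
Fill Cardio tier1 block (40 at 19) → 30 left.
Cardio/tier2: +30 of 45 at 18; pool empty.
Total = 19×40 + 18×30 = 1300.

1300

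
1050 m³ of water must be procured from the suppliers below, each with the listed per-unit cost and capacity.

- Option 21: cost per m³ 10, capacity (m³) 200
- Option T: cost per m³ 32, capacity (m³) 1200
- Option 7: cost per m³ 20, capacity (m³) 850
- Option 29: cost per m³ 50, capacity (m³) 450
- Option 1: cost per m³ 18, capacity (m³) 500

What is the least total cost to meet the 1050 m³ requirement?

18000

Cheapest first:
Option 21 (10): use full 200 → 850 m³ to go.
Option 1 (18): use full 500 → 350 m³ to go.
Take 350 from Option 7 at 20 to finish.
Option T, Option 29: unused.
Cost = 200×10 + 500×18 + 350×20 = 18000.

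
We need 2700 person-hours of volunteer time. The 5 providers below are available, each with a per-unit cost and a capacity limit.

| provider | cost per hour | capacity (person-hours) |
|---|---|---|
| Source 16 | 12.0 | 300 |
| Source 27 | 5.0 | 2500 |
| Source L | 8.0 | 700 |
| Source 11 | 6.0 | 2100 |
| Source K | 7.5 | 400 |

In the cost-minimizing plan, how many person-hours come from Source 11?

Use providers in increasing cost order.
Source 27 (5.0): use full 2500 — 200 person-hours to go.
Source 11 at 6.0: take 200 of its 2100 — requirement met.
Source K, Source L, Source 16: unused.

200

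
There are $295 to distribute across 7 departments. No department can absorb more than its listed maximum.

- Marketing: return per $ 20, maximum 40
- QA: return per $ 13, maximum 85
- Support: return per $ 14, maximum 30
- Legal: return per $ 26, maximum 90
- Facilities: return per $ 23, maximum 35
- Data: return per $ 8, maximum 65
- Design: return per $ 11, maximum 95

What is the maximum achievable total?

Highest return per $ first: Legal 26 > Facilities 23 > Marketing 20 > Support 14 > QA 13 > Design 11 > Data 8.
Legal: +90 to 90 (cap) ; 205 left.
Facilities: +35 to 35 (cap) ; 170 left.
Give Marketing 40 to hit its cap of 40 ; 130 left.
Support: +30 to 30 (cap) ; 100 left.
QA: +85 to 85 (cap) ; 15 left.
Design has room for 95 but only 15 remain, so it gets 15.
Total = 20×40 + 13×85 + 14×30 + 26×90 + 23×35 + 11×15 = 5635.

5635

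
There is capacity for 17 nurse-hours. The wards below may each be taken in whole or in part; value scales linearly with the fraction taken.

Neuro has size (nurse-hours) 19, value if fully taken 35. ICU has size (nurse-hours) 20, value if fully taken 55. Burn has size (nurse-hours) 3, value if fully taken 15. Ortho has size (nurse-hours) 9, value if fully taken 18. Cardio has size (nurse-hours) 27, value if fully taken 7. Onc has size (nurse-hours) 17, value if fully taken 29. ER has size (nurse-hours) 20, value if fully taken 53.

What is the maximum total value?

Rank by value-to-size ratio: Burn 15/3≈5, ICU 55/20≈2.75, ER 53/20≈2.65, Ortho 18/9≈2, Neuro 35/19≈1.84, Onc 29/17≈1.71, Cardio 7/27≈0.259.
Take all of Burn (3 nurse-hours, value 15) → 14 nurse-hours left.
Only 14 nurse-hours remain; take 14/20 of ICU for value 55×14/20 = 38.5.
Total value = 53.5.

53.5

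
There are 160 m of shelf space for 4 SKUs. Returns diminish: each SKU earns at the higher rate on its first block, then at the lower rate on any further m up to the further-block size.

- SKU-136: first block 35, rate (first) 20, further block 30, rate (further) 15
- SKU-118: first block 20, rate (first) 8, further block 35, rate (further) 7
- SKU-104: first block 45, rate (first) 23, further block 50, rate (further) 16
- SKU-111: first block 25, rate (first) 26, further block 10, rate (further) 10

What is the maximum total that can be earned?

3260

Order all 8 blocks by rate: SKU-111/T1 26 > SKU-104/T1 23 > SKU-136/T1 20 > SKU-104/T2 16 > SKU-136/T2 15 > SKU-111/T2 10 > SKU-118/T1 8 > SKU-118/T2 7.
Fill SKU-111 T1 block (25 at 26) → 135 left.
SKU-104 T1 at 23: fill all 45 → 90 left.
SKU-136/T1 (20): +35 → 55 left.
SKU-104/T2 (16): +50 → 5 left.
SKU-136 T2 at 15: only 5 left, fill 5.
Total = 26×25 + 23×45 + 20×35 + 16×50 + 15×5 = 3260.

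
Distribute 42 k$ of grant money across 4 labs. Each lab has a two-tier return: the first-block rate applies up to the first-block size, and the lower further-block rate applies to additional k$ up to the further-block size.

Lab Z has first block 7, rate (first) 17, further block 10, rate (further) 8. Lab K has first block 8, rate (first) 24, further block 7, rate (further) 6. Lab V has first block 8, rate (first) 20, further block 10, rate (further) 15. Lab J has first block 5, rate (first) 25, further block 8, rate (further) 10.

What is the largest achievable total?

Treat each block as its own option and order by rate: Lab J/tier1 25 > Lab K/tier1 24 > Lab V/tier1 20 > Lab Z/tier1 17 > Lab V/tier2 15 > Lab J/tier2 10 > Lab Z/tier2 8 > Lab K/tier2 6.
Lab J/tier1 (25): +5 ; 37 left.
Lab K tier1 at 24: fill all 8 ; 29 left.
Lab V tier1 at 20: fill all 8 ; 21 left.
Lab Z tier1 at 17: fill all 7 ; 14 left.
Lab V/tier2 (15): +10 ; 4 left.
4 remain; put them into Lab J tier2 at 10.
Total = 25×5 + 24×8 + 20×8 + 17×7 + 15×10 + 10×4 = 786.

786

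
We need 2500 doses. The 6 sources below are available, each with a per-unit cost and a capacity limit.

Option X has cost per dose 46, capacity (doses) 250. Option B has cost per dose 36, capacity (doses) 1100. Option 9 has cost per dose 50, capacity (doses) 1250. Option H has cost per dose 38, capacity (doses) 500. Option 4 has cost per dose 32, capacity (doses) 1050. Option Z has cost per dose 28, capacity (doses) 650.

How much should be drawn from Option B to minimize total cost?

Use sources in increasing cost order.
Option Z at 28: take all 650 doses → 1850 still needed.
Option 4 (32): use full 1050 → 800 doses to go.
Option B at 36: take 800 of its 1100 → requirement met.
Option H, Option X, Option 9: unused.

800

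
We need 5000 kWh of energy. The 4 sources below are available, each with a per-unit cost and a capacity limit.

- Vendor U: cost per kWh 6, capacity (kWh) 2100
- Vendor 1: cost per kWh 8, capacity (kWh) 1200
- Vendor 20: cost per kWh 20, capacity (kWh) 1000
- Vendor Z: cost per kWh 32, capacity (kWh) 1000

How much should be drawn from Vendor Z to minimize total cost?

700

Cheapest first:
Take 2100 from Vendor U at 6 — need 2900 more.
Take 1200 from Vendor 1 at 8 — need 1700 more.
Vendor 20 (20): use full 1000 — 700 kWh to go.
Take 700 from Vendor Z at 32 to finish.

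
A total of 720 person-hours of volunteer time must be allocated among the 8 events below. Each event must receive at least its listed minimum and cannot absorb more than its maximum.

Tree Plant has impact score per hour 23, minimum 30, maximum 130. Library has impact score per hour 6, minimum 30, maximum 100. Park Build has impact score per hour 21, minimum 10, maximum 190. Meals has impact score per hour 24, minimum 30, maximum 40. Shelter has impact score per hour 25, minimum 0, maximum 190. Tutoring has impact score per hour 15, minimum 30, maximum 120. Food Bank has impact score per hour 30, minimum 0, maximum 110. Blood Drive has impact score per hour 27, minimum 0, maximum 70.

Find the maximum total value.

17040

Meeting every minimum uses 30+30+10+30+0+30+0+0 = 130 person-hours, leaving 590.
Rank by impact score per hour: Food Bank 30 > Blood Drive 27 > Shelter 25 > Meals 24 > Tree Plant 23 > Park Build 21 > Tutoring 15 > Library 6.
Food Bank takes 110 more to reach its cap of 110 — 480 left.
Blood Drive takes 70 more to reach its cap of 70 — 410 left.
Shelter takes 190 more to reach its cap of 190 — 220 left.
Give Meals 10 more to hit its cap of 40 — 210 left.
Tree Plant takes 100 more to reach its cap of 130 — 110 left.
Park Build has room for 180 more but only 110 remain, so it gets 120.
Total = 23×130 + 6×30 + 21×120 + 24×40 + 25×190 + 15×30 + 30×110 + 27×70 = 17040.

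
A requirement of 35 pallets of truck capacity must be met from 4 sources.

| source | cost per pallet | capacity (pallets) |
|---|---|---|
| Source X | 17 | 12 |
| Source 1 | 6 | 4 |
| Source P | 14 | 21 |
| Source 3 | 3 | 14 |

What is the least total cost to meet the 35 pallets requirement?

304

Use sources in increasing cost order.
Source 3 (3): use full 14 — 21 pallets to go.
Source 1 (6): use full 4 — 17 pallets to go.
Take 17 from Source P at 14 to finish.
Source X: unused.
Cost = 14×3 + 4×6 + 17×14 = 304.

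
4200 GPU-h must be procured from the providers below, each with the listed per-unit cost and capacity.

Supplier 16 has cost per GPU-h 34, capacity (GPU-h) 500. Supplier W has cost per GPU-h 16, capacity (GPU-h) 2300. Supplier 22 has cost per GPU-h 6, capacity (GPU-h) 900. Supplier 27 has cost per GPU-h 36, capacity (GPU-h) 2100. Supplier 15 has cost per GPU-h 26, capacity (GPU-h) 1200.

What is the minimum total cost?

Cheapest first:
Take 900 from Supplier 22 at 6 → need 3300 more.
Supplier W (16): use full 2300 → 1000 GPU-h to go.
Supplier 15 (26): take the remaining 1000 → done.
Supplier 16, Supplier 27: unused.
Cost = 900×6 + 2300×16 + 1000×26 = 68200.

68200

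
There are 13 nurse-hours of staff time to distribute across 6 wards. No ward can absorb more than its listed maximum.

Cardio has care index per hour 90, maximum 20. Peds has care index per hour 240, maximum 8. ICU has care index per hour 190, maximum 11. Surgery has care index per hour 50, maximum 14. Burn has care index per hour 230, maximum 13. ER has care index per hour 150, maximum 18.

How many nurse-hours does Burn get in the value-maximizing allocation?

5

Highest care index per hour first: Peds 240 > Burn 230 > ICU 190 > ER 150 > Cardio 90 > Surgery 50.
Peds takes 8 to reach its cap of 8 → 5 left.
Burn has room for 13 but only 5 remain, so it gets 5.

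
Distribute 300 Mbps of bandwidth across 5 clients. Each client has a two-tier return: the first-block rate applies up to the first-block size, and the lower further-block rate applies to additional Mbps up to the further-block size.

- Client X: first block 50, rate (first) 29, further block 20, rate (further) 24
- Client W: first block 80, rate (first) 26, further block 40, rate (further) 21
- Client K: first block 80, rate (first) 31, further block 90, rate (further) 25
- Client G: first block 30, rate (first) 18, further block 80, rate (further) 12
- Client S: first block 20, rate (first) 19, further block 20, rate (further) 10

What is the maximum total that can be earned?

8260

Rank every tier by rate: Client K/first 31 > Client X/first 29 > Client W/first 26 > Client K/second 25 > Client X/second 24 > Client W/second 21 > Client S/first 19 > Client G/first 18 > Client G/second 12 > Client S/second 10.
Client K/first (31): +80 — 220 left.
Client X/first (29): +50 — 170 left.
Client W/first (26): +80 — 90 left.
Fill Client K second block (90 at 25) — 0 left.
Total = 31×80 + 29×50 + 26×80 + 25×90 = 8260.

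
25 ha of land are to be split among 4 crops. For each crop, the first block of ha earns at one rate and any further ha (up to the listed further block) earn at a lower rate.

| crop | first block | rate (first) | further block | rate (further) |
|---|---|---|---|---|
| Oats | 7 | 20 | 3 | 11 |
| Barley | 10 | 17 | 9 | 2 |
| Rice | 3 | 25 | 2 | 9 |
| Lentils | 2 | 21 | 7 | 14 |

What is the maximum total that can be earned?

469

Order all 8 blocks by rate: Rice/first 25 > Lentils/first 21 > Oats/first 20 > Barley/first 17 > Lentils/second 14 > Oats/second 11 > Rice/second 9 > Barley/second 2.
Rice/first (25): +3 ; 22 left.
Lentils/first (21): +2 ; 20 left.
Oats/first (20): +7 ; 13 left.
Barley/first (17): +10 ; 3 left.
3 remain; put them into Lentils second at 14.
Total = 25×3 + 21×2 + 20×7 + 17×10 + 14×3 = 469.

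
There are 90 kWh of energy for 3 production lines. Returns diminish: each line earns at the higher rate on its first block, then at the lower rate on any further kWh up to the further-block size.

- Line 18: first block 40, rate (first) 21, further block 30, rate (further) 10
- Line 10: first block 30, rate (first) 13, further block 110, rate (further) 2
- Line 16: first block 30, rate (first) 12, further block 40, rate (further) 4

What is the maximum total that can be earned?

1470

Order all 6 blocks by rate: Line 18/T1 21 > Line 10/T1 13 > Line 16/T1 12 > Line 18/T2 10 > Line 16/T2 4 > Line 10/T2 2.
Line 18 T1 at 21: fill all 40 — 50 left.
Line 10/T1 (13): +30 — 20 left.
Line 16 T1 at 12: only 20 left, fill 20.
Total = 21×40 + 13×30 + 12×20 = 1470.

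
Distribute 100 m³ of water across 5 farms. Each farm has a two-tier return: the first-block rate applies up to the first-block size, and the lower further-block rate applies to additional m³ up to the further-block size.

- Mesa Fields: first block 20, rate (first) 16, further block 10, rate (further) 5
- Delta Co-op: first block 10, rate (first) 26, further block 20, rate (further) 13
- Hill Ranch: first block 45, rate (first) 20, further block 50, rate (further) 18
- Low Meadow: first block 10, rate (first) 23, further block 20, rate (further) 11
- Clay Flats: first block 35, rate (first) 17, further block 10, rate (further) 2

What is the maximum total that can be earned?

2020

Order all 10 blocks by rate: Delta Co-op/first 26 > Low Meadow/first 23 > Hill Ranch/first 20 > Hill Ranch/second 18 > Clay Flats/first 17 > Mesa Fields/first 16 > Delta Co-op/second 13 > Low Meadow/second 11 > Mesa Fields/second 5 > Clay Flats/second 2.
Delta Co-op/first (26): +10 → 90 left.
Low Meadow first at 23: fill all 10 → 80 left.
Hill Ranch first at 20: fill all 45 → 35 left.
35 remain; put them into Hill Ranch second at 18.
Total = 26×10 + 23×10 + 20×45 + 18×35 = 2020.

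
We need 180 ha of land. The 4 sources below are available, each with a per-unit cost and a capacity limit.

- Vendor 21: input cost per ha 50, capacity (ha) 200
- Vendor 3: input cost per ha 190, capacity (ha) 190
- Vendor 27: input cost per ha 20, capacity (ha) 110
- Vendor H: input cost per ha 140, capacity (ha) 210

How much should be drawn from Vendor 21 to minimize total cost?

70

Fill from the cheapest source first.
Vendor 27 at 20: take all 110 ha → 70 still needed.
Take 70 from Vendor 21 at 50 to finish.
Vendor H, Vendor 3: unused.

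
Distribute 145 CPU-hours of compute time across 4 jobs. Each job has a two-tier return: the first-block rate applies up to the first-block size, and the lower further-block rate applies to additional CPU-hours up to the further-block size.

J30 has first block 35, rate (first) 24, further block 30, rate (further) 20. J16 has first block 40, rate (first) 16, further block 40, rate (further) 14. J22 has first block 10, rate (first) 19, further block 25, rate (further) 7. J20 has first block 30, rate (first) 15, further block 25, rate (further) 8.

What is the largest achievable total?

Treat each block as its own option and order by rate: J30/T1 24 > J30/T2 20 > J22/T1 19 > J16/T1 16 > J20/T1 15 > J16/T2 14 > J20/T2 8 > J22/T2 7.
J30/T1 (24): +35 → 110 left.
J30/T2 (20): +30 → 80 left.
J22 T1 at 19: fill all 10 → 70 left.
Fill J16 T1 block (40 at 16) → 30 left.
Fill J20 T1 block (30 at 15) → 0 left.
Total = 24×35 + 20×30 + 19×10 + 16×40 + 15×30 = 2720.

2720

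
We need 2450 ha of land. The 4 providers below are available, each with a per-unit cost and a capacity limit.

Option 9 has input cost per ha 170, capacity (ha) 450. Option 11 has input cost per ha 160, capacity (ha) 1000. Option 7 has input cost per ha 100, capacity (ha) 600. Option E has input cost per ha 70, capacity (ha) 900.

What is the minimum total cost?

Use providers in increasing cost order.
Take 900 from Option E at 70 — need 1550 more.
Option 7 (100): use full 600 — 950 ha to go.
Take 950 from Option 11 at 160 to finish.
Option 9: unused.
Cost = 900×70 + 600×100 + 950×160 = 275000.

275000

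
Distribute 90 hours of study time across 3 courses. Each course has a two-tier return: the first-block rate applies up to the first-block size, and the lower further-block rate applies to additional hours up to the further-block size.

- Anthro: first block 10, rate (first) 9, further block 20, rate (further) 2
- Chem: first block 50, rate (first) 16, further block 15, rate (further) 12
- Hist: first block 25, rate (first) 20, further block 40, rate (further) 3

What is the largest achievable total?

Rank every tier by rate: Hist/first 20 > Chem/first 16 > Chem/second 12 > Anthro/first 9 > Hist/second 3 > Anthro/second 2.
Hist first at 20: fill all 25 ; 65 left.
Chem/first (16): +50 ; 15 left.
Fill Chem second block (15 at 12) ; 0 left.
Total = 20×25 + 16×50 + 12×15 = 1480.

1480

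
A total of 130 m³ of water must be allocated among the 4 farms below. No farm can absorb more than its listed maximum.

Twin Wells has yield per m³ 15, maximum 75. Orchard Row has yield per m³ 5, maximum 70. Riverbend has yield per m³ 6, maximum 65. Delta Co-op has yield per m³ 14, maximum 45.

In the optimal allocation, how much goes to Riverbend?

10

Rank by yield per m³: Twin Wells 15 > Delta Co-op 14 > Riverbend 6 > Orchard Row 5.
Twin Wells: +75 to 75 (cap) — 55 left.
Delta Co-op: +45 to 45 (cap) — 10 left.
Only 10 left; Riverbend takes them to reach 10.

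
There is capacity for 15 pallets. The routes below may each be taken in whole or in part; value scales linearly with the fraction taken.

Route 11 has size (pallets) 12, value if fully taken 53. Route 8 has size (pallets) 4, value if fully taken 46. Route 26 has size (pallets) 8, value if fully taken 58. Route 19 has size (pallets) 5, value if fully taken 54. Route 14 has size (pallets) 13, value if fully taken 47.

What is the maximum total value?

Sort by value density: Route 8 46/4≈11.5, Route 19 54/5≈10.8, Route 26 58/8≈7.25, Route 11 53/12≈4.42, Route 14 47/13≈3.62.
Take all of Route 8 (4 pallets, value 46) — 11 pallets left.
Route 19: take in full, 5 pallets for value 54 — 6 left.
Only 6 pallets remain; take 6/8 of Route 26 for value 58×6/8 = 43.5.
Total value = 143.5.

143.5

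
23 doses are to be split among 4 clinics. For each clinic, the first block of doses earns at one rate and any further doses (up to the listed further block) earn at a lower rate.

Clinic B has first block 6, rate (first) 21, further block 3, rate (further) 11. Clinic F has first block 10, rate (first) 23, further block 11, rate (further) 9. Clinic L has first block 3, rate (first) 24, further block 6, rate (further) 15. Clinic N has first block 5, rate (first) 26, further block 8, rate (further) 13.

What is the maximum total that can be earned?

Order all 8 blocks by rate: Clinic N/T1 26 > Clinic L/T1 24 > Clinic F/T1 23 > Clinic B/T1 21 > Clinic L/T2 15 > Clinic N/T2 13 > Clinic B/T2 11 > Clinic F/T2 9.
Fill Clinic N T1 block (5 at 26) ; 18 left.
Fill Clinic L T1 block (3 at 24) ; 15 left.
Clinic F T1 at 23: fill all 10 ; 5 left.
5 remain; put them into Clinic B T1 at 21.
Total = 26×5 + 24×3 + 23×10 + 21×5 = 537.

537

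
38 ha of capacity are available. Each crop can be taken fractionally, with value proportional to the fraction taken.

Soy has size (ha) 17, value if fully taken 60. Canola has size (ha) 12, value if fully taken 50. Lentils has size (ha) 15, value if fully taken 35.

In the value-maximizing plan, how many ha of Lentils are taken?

9

Best value per unit of size first: Canola 50/12≈4.17, Soy 60/17≈3.53, Lentils 35/15≈2.33.
All 12 ha of Canola fit (value 50) — 26 remain.
Take all of Soy (17 ha, value 60) — 9 ha left.
9 ha left: a 9/15 share of Lentils gives 35×9/15 = 21.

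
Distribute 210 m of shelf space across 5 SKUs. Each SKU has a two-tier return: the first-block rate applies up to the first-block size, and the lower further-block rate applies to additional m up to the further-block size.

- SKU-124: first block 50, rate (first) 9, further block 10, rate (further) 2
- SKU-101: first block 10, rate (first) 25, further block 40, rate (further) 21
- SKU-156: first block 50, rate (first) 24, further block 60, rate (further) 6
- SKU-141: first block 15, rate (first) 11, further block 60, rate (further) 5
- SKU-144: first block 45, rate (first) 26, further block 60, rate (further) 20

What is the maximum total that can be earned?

Order all 10 blocks by rate: SKU-144/tier1 26 > SKU-101/tier1 25 > SKU-156/tier1 24 > SKU-101/tier2 21 > SKU-144/tier2 20 > SKU-141/tier1 11 > SKU-124/tier1 9 > SKU-156/tier2 6 > SKU-141/tier2 5 > SKU-124/tier2 2.
Fill SKU-144 tier1 block (45 at 26) — 165 left.
SKU-101 tier1 at 25: fill all 10 — 155 left.
SKU-156/tier1 (24): +50 — 105 left.
SKU-101 tier2 at 21: fill all 40 — 65 left.
Fill SKU-144 tier2 block (60 at 20) — 5 left.
SKU-141/tier1: +5 of 15 at 11; pool empty.
Total = 26×45 + 25×10 + 24×50 + 21×40 + 20×60 + 11×5 = 4715.

4715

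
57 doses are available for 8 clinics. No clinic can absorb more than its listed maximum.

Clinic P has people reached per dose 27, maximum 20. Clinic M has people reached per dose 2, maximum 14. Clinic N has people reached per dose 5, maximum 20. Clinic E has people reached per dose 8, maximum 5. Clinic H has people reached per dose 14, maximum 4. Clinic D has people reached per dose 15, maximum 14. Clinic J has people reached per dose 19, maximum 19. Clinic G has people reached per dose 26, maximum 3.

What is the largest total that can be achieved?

Rank by people reached per dose: Clinic P 27 > Clinic G 26 > Clinic J 19 > Clinic D 15 > Clinic H 14 > Clinic E 8 > Clinic N 5 > Clinic M 2.
Clinic P takes 20 to reach its cap of 20 ; 37 left.
Give Clinic G 3 to hit its cap of 3 ; 34 left.
Give Clinic J 19 to hit its cap of 19 ; 15 left.
Give Clinic D 14 to hit its cap of 14 ; 1 left.
Only 1 left; Clinic H takes them to reach 1.
Total = 27×20 + 14×1 + 15×14 + 19×19 + 26×3 = 1203.

1203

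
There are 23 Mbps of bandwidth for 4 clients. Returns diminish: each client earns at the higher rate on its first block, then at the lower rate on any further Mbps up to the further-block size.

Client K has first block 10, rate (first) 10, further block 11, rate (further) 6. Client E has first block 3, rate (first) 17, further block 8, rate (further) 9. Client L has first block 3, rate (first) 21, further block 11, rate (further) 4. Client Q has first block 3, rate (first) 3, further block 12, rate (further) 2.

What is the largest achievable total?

277

Rank every tier by rate: Client L/tier1 21 > Client E/tier1 17 > Client K/tier1 10 > Client E/tier2 9 > Client K/tier2 6 > Client L/tier2 4 > Client Q/tier1 3 > Client Q/tier2 2.
Client L/tier1 (21): +3 — 20 left.
Fill Client E tier1 block (3 at 17) — 17 left.
Fill Client K tier1 block (10 at 10) — 7 left.
Client E/tier2: +7 of 8 at 9; pool empty.
Total = 21×3 + 17×3 + 10×10 + 9×7 = 277.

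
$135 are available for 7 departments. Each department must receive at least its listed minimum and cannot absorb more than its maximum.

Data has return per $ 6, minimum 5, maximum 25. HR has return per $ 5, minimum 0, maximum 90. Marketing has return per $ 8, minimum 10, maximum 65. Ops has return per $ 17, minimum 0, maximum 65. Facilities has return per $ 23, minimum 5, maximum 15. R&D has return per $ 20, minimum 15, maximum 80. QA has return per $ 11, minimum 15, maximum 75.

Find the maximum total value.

2390

Meeting every minimum uses 5+0+10+0+5+15+15 = 50 $, leaving 85.
Highest return per $ first: Facilities 23 > R&D 20 > Ops 17 > QA 11 > Marketing 8 > Data 6 > HR 5.
Give Facilities 10 more to hit its cap of 15 ; 75 left.
Give R&D 65 more to hit its cap of 80 ; 10 left.
Only 10 left; Ops takes them to reach 10.
Total = 6×5 + 8×10 + 17×10 + 23×15 + 20×80 + 11×15 = 2390.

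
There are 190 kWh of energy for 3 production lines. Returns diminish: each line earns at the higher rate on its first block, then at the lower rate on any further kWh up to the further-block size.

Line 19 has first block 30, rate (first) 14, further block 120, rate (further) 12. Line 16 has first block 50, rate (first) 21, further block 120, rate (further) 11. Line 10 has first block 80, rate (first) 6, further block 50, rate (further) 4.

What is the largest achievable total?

Order all 6 blocks by rate: Line 16/T1 21 > Line 19/T1 14 > Line 19/T2 12 > Line 16/T2 11 > Line 10/T1 6 > Line 10/T2 4.
Line 16 T1 at 21: fill all 50 ; 140 left.
Line 19/T1 (14): +30 ; 110 left.
Line 19 T2 at 12: only 110 left, fill 110.
Total = 21×50 + 14×30 + 12×110 = 2790.

2790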